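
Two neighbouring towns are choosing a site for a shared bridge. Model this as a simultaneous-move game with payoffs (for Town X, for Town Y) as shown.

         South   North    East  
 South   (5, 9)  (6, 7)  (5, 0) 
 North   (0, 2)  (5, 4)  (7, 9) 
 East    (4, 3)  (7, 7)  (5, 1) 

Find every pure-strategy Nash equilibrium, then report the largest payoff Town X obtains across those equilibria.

7

Both South is a pure NE (Town X: 5 ≥ 4; Town Y: 9 ≥ 7). Town X gets 5.
(North, East) is a pure NE (Town X: 7 ≥ 5; Town Y: 9 ≥ 4). Town X gets 7.
(East, North) is a pure NE (Town X: 7 ≥ 6; Town Y: 7 ≥ 3). Town X gets 7.
Every other cell has a profitable deviation for at least one player. Highest of {5, 7, 7} is 7.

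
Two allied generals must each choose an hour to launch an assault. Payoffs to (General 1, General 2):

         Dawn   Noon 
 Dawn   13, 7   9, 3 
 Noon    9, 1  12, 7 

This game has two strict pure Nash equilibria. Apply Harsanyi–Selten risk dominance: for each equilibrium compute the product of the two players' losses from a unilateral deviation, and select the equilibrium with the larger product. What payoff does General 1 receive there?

12

At both Dawn: General 1 loses 13 − 9 = 4 by deviating; General 2 loses 7 − 3 = 4. Product = 4·4 = 16.
At both Noon: General 1 loses 12 − 9 = 3 by deviating; General 2 loses 7 − 1 = 6. Product = 3·6 = 18.
18 > 16, so both Noon is risk-dominant. General 1's payoff there is 12.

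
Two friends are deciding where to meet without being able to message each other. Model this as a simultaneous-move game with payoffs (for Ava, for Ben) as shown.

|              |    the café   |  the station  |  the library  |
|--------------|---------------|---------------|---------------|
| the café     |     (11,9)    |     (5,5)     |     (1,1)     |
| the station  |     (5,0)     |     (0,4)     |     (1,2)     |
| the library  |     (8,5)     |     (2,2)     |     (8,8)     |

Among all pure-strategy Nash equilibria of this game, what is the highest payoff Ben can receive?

Both the café is a pure NE (Ava: 11 ≥ 8; Ben: 9 ≥ 5). Ben gets 9.
Both the library is a pure NE (Ava: 8 ≥ 1; Ben: 8 ≥ 5). Ben gets 8.
Every other cell has a profitable deviation for at least one player. Highest of {9, 8} is 9.

9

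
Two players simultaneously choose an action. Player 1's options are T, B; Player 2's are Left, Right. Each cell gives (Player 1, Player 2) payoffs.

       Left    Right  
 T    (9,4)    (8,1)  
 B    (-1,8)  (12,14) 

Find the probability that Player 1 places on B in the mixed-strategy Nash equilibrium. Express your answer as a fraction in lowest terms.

1/3

Player 1's mix p on T must make Player 2 indifferent between Left and Right.
Player 2's payoff from Left: 4p + 8(1−p). From Right: 1p + 14(1−p).
Set equal: 3p = 6(1−p) → p = 6/9 = 2/3.
Probability on B is 1 − 2/3 = 1/3.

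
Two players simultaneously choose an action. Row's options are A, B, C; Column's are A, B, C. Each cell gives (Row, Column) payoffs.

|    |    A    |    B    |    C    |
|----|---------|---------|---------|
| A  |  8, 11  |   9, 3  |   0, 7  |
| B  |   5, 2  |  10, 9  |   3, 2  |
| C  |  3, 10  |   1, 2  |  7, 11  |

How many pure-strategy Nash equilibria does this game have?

Both A: Row gets 8 (best alternative 5); Column gets 11 (best alternative 7). Neither deviates — NE.
Both B: Row gets 10 (best alternative 9); Column gets 9 (best alternative 2). Neither deviates — NE.
Both C: Row gets 7 (best alternative 3); Column gets 11 (best alternative 10). Neither deviates — NE.
(B, C) is not a NE: Row would switch to C (7 > 3).
No other cell survives both best-response checks, so there are 3 pure NE.

3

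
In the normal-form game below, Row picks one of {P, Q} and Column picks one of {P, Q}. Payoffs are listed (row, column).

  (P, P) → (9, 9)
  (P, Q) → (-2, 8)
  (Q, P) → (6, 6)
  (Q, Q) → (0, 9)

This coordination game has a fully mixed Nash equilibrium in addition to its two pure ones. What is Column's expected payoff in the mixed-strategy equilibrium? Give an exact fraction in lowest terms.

Row mixes with probability p on P, chosen so Column is indifferent: 9p + 6(1−p) = 8p + 9(1−p) gives p = 3/4.
Column's expected payoff is 9·3/4 + 6·1/4 = 33/4.

33/4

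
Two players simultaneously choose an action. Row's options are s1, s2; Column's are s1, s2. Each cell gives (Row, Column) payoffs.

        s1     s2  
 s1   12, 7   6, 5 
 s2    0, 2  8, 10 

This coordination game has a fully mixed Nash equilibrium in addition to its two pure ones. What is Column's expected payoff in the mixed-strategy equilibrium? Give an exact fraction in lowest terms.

6

Row mixes with probability p on s1, chosen so Column is indifferent: 7p + 2(1−p) = 5p + 10(1−p) gives p = 4/5.
Column's expected payoff is 7·4/5 + 2·1/5 = 6.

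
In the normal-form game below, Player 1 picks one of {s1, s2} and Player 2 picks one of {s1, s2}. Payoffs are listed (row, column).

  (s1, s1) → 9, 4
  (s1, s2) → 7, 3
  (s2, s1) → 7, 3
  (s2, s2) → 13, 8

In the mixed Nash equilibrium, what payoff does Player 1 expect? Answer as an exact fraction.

17/2

Player 2 mixes with probability q on s1, chosen so Player 1 is indifferent: 9q + 7(1−q) = 7q + 13(1−q) gives q = 3/4.
Player 1's expected payoff (from either row, since indifferent) is 9·3/4 + 7·1/4 = 17/2.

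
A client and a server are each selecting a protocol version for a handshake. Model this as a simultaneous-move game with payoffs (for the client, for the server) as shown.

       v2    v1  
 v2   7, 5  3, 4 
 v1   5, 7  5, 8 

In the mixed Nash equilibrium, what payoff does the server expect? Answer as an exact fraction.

The client mixes with probability p on v2, chosen so the server is indifferent: 5p + 7(1−p) = 4p + 8(1−p) gives p = 1/2.
The server's expected payoff is 5·1/2 + 7·1/2 = 6.

6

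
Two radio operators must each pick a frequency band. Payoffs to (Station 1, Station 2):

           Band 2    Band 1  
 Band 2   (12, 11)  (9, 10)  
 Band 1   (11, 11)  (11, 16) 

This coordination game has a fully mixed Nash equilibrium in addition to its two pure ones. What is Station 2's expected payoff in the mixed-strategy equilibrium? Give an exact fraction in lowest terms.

11

Station 1 mixes with probability p on Band 2, chosen so Station 2 is indifferent: 11p + 11(1−p) = 10p + 16(1−p) gives p = 5/6.
Station 2's expected payoff is 11·5/6 + 11·1/6 = 11.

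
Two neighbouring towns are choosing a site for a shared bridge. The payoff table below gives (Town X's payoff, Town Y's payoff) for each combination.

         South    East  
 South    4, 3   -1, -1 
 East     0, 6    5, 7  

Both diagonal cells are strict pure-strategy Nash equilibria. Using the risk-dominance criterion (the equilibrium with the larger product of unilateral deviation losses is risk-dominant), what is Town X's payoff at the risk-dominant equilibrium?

4

At both South: Town X loses 4 − 0 = 4 by deviating; Town Y loses 3 − (-1) = 4. Product = 4·4 = 16.
At both East: Town X loses 5 − (-1) = 6 by deviating; Town Y loses 7 − 6 = 1. Product = 6·1 = 6.
16 > 6, so both South is risk-dominant. Town X's payoff there is 4.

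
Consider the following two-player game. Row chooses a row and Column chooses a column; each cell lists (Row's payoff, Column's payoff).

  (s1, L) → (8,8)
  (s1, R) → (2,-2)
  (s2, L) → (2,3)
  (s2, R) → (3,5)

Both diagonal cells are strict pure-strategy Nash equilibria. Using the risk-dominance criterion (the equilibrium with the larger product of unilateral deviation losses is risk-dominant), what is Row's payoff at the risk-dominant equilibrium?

At (s1, L): Row loses 8 − 2 = 6 by deviating; Column loses 8 − (-2) = 10. Product = 6·10 = 60.
At (s2, R): Row loses 3 − 2 = 1 by deviating; Column loses 5 − 3 = 2. Product = 1·2 = 2.
60 > 2, so (s1, L) is risk-dominant. Row's payoff there is 8.

8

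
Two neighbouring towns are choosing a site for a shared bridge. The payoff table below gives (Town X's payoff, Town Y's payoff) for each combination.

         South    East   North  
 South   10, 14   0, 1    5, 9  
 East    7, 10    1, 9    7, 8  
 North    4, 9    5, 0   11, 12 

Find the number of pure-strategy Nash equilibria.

Both South: Town X gets 10 (best alternative 7); Town Y gets 14 (best alternative 9). Neither deviates — NE.
Both North: Town X gets 11 (best alternative 7); Town Y gets 12 (best alternative 9). Neither deviates — NE.
Both East is not a NE: Town X would switch to North (5 > 1).
No other cell survives both best-response checks, so there are 2 pure NE.

2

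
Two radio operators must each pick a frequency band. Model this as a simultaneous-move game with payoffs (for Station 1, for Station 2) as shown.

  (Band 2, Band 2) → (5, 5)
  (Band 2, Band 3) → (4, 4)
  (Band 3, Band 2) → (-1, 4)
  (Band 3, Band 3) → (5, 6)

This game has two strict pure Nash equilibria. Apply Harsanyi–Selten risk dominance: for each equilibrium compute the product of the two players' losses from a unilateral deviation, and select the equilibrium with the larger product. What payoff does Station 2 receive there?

At both Band 2: Station 1 loses 5 − (-1) = 6 by deviating; Station 2 loses 5 − 4 = 1. Product = 6·1 = 6.
At both Band 3: Station 1 loses 5 − 4 = 1 by deviating; Station 2 loses 6 − 4 = 2. Product = 1·2 = 2.
6 > 2, so both Band 2 is risk-dominant. Station 2's payoff there is 5.

5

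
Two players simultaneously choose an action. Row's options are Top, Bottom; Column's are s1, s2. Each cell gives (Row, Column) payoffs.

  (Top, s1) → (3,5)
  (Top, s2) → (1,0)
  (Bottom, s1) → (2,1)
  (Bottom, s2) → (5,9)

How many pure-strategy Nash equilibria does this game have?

(Top, s1): Row gets 3 (best alternative 2); Column gets 5 (best alternative 0). Neither deviates — NE.
(Bottom, s2): Row gets 5 (best alternative 1); Column gets 9 (best alternative 1). Neither deviates — NE.
(Top, s2) is not a NE: Row would switch to Bottom (5 > 1).
No other cell survives both best-response checks, so there are 2 pure NE.

2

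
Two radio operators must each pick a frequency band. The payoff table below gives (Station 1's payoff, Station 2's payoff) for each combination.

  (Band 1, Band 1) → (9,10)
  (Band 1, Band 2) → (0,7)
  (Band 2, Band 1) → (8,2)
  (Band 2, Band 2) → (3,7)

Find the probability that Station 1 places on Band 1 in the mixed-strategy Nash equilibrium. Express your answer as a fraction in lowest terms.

5/8

Station 1's mix p on Band 1 must make Station 2 indifferent between Band 1 and Band 2.
Station 2's payoff from Band 1: 10p + 2(1−p). From Band 2: 7p + 7(1−p).
Set equal: 3p = 5(1−p) → p = 5/8.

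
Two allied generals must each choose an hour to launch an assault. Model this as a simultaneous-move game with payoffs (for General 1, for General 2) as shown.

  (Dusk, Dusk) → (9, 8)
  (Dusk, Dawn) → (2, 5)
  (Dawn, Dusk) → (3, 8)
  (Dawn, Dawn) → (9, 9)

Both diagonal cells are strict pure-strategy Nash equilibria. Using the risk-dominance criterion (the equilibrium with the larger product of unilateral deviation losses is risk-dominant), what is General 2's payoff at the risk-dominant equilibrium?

8

At both Dusk: General 1 loses 9 − 3 = 6 by deviating; General 2 loses 8 − 5 = 3. Product = 6·3 = 18.
At both Dawn: General 1 loses 9 − 2 = 7 by deviating; General 2 loses 9 − 8 = 1. Product = 7·1 = 7.
18 > 7, so both Dusk is risk-dominant. General 2's payoff there is 8.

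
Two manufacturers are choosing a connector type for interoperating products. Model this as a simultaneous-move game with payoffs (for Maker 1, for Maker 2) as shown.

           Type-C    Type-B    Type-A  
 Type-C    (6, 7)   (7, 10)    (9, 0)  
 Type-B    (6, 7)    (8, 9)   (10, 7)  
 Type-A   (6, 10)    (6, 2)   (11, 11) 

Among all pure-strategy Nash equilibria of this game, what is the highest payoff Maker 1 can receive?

Both Type-B is a pure NE (Maker 1: 8 ≥ 7; Maker 2: 9 ≥ 7). Maker 1 gets 8.
Both Type-A is a pure NE (Maker 1: 11 ≥ 10; Maker 2: 11 ≥ 10). Maker 1 gets 11.
Every other cell has a profitable deviation for at least one player. Highest of {8, 11} is 11.

11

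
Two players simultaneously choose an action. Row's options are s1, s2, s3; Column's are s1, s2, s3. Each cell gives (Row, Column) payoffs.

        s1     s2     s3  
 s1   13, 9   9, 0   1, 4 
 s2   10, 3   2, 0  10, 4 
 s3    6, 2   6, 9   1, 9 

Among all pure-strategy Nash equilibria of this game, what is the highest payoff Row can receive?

Both s1 is a pure NE (Row: 13 ≥ 10; Column: 9 ≥ 4). Row gets 13.
(s2, s3) is a pure NE (Row: 10 ≥ 1; Column: 4 ≥ 3). Row gets 10.
Every other cell has a profitable deviation for at least one player. Highest of {13, 10} is 13.

13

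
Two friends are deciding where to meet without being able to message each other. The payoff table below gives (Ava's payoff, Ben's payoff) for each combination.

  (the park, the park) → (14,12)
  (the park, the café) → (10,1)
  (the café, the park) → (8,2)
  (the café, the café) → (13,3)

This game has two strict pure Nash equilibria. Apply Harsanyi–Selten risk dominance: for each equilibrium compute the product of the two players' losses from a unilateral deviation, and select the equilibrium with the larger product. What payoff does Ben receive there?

At both the park: Ava loses 14 − 8 = 6 by deviating; Ben loses 12 − 1 = 11. Product = 6·11 = 66.
At both the café: Ava loses 13 − 10 = 3 by deviating; Ben loses 3 − 2 = 1. Product = 3·1 = 3.
66 > 3, so both the park is risk-dominant. Ben's payoff there is 12.

12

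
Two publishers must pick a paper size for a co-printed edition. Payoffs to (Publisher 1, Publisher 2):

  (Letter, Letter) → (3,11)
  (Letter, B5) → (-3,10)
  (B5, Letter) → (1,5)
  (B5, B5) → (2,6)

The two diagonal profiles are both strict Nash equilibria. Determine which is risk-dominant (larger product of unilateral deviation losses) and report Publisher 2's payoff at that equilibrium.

At both Letter: Publisher 1 loses 3 − 1 = 2 by deviating; Publisher 2 loses 11 − 10 = 1. Product = 2·1 = 2.
At both B5: Publisher 1 loses 2 − (-3) = 5 by deviating; Publisher 2 loses 6 − 5 = 1. Product = 5·1 = 5.
5 > 2, so both B5 is risk-dominant. Publisher 2's payoff there is 6.

6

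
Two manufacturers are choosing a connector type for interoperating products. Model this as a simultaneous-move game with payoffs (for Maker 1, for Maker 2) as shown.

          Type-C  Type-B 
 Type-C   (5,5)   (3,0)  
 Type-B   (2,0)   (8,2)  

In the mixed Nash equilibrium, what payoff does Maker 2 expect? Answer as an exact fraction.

Maker 1 mixes with probability p on Type-C, chosen so Maker 2 is indifferent: 5p + 0(1−p) = 0p + 2(1−p) gives p = 2/7.
Maker 2's expected payoff is 5·2/7 + 0·5/7 = 10/7.

10/7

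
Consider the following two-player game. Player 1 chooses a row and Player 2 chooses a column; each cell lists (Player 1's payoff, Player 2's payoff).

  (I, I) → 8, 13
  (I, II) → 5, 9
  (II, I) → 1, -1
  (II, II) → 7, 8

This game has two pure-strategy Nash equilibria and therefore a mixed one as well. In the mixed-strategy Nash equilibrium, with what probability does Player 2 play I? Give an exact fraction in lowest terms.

Player 2's mix q on I must make Player 1 indifferent between I and II.
Player 1's payoff from I: 8q + 5(1−q). From II: 1q + 7(1−q).
Set equal: 7q = 2(1−q) → q = 2/9.

2/9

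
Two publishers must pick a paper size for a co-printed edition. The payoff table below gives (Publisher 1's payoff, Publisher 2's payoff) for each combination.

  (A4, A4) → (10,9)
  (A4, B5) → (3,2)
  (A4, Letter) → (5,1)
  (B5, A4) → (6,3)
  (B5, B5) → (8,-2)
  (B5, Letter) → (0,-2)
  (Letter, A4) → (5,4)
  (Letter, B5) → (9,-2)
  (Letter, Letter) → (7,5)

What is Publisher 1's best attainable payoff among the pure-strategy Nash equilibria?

10

Both A4 is a pure NE (Publisher 1: 10 ≥ 6; Publisher 2: 9 ≥ 2). Publisher 1 gets 10.
Both Letter is a pure NE (Publisher 1: 7 ≥ 5; Publisher 2: 5 ≥ 4). Publisher 1 gets 7.
Every other cell has a profitable deviation for at least one player. Highest of {10, 7} is 10.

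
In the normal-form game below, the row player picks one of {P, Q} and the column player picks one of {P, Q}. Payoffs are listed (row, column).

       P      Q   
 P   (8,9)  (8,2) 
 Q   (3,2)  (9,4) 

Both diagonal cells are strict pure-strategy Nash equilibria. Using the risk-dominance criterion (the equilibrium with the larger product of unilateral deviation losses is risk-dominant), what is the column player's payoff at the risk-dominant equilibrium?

At both P: the row player loses 8 − 3 = 5 by deviating; the column player loses 9 − 2 = 7. Product = 5·7 = 35.
At both Q: the row player loses 9 − 8 = 1 by deviating; the column player loses 4 − 2 = 2. Product = 1·2 = 2.
35 > 2, so both P is risk-dominant. The column player's payoff there is 9.

9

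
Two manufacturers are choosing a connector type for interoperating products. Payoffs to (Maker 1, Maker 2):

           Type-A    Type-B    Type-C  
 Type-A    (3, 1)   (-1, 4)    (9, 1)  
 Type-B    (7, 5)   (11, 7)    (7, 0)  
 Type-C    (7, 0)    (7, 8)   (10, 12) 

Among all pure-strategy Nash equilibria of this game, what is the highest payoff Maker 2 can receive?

12

Both Type-B is a pure NE (Maker 1: 11 ≥ 7; Maker 2: 7 ≥ 5). Maker 2 gets 7.
Both Type-C is a pure NE (Maker 1: 10 ≥ 9; Maker 2: 12 ≥ 8). Maker 2 gets 12.
Every other cell has a profitable deviation for at least one player. Highest of {7, 12} is 12.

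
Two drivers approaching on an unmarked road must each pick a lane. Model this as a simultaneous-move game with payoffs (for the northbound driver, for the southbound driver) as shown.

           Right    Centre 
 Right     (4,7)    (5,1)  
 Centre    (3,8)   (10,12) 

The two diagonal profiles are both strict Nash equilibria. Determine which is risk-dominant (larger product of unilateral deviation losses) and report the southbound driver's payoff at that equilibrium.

12

At both Right: the northbound driver loses 4 − 3 = 1 by deviating; the southbound driver loses 7 − 1 = 6. Product = 1·6 = 6.
At both Centre: the northbound driver loses 10 − 5 = 5 by deviating; the southbound driver loses 12 − 8 = 4. Product = 5·4 = 20.
20 > 6, so both Centre is risk-dominant. The southbound driver's payoff there is 12.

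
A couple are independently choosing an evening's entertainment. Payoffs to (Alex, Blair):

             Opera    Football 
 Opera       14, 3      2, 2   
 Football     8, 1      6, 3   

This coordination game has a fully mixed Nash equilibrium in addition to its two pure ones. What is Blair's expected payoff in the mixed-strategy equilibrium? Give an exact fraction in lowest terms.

Alex mixes with probability p on Opera, chosen so Blair is indifferent: 3p + 1(1−p) = 2p + 3(1−p) gives p = 2/3.
Blair's expected payoff is 3·2/3 + 1·1/3 = 7/3.

7/3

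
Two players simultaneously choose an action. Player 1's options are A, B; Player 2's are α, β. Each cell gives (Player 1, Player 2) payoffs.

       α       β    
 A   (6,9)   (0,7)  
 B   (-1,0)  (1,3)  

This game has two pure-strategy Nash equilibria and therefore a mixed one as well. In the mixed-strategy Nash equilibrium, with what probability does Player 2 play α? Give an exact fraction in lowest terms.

1/8

Player 2's mix q on α must make Player 1 indifferent between A and B.
Player 1's payoff from A: 6q + 0(1−q). From B: (-1)q + 1(1−q).
Set equal: 7q = 1(1−q) → q = 1/8.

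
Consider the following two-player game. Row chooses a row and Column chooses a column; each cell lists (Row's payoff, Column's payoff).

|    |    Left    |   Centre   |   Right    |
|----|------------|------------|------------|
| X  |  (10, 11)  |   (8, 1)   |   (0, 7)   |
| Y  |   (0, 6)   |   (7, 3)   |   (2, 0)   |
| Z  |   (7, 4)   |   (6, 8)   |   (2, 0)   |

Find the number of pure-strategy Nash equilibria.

(X, Left): Row gets 10 (best alternative 7); Column gets 11 (best alternative 7). Neither deviates — NE.
(Y, Centre) is not a NE: Row would switch to X (8 > 7).
No other cell survives both best-response checks, so there is 1 pure NE.

1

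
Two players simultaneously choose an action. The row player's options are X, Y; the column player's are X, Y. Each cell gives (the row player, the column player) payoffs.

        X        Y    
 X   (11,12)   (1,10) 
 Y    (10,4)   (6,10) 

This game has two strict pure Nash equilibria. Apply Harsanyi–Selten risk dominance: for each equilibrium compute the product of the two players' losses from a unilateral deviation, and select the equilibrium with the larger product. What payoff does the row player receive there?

At both X: the row player loses 11 − 10 = 1 by deviating; the column player loses 12 − 10 = 2. Product = 1·2 = 2.
At both Y: the row player loses 6 − 1 = 5 by deviating; the column player loses 10 − 4 = 6. Product = 5·6 = 30.
30 > 2, so both Y is risk-dominant. The row player's payoff there is 6.

6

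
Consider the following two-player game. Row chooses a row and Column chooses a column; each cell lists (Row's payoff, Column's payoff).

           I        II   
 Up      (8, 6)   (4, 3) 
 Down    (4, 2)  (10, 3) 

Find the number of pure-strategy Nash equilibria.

2

(Up, I): Row gets 8 (best alternative 4); Column gets 6 (best alternative 3). Neither deviates — NE.
(Down, II): Row gets 10 (best alternative 4); Column gets 3 (best alternative 2). Neither deviates — NE.
(Up, II) is not a NE: Row would switch to Down (10 > 4).
No other cell survives both best-response checks, so there are 2 pure NE.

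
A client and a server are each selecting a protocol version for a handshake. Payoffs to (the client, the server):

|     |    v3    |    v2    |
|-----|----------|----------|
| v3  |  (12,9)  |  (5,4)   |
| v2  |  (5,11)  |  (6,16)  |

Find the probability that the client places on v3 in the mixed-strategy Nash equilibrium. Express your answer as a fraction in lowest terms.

The client's mix p on v3 must make the server indifferent between v3 and v2.
The server's payoff from v3: 9p + 11(1−p). From v2: 4p + 16(1−p).
Set equal: 5p = 5(1−p) → p = 5/10 = 1/2.

1/2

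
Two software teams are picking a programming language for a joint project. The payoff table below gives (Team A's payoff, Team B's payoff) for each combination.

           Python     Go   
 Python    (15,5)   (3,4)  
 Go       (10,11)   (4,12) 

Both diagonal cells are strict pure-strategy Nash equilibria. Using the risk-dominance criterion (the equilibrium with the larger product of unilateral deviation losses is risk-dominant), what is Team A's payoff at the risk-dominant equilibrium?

15

At both Python: Team A loses 15 − 10 = 5 by deviating; Team B loses 5 − 4 = 1. Product = 5·1 = 5.
At both Go: Team A loses 4 − 3 = 1 by deviating; Team B loses 12 − 11 = 1. Product = 1·1 = 1.
5 > 1, so both Python is risk-dominant. Team A's payoff there is 15.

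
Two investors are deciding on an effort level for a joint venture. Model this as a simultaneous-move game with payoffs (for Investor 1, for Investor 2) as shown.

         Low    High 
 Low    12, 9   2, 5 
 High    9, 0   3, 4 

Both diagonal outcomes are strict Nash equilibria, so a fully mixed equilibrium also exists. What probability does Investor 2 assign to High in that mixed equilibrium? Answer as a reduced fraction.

Investor 2's mix q on Low must make Investor 1 indifferent between Low and High.
Investor 1's payoff from Low: 12q + 2(1−q). From High: 9q + 3(1−q).
Set equal: 3q = 1(1−q) → q = 1/4.
Probability on High is 1 − 1/4 = 3/4.

3/4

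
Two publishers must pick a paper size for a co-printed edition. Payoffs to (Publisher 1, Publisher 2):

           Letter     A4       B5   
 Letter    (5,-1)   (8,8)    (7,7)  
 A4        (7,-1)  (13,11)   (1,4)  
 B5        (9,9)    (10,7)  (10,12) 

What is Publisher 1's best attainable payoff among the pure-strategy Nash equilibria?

Both A4 is a pure NE (Publisher 1: 13 ≥ 10; Publisher 2: 11 ≥ 4). Publisher 1 gets 13.
Both B5 is a pure NE (Publisher 1: 10 ≥ 7; Publisher 2: 12 ≥ 9). Publisher 1 gets 10.
Every other cell has a profitable deviation for at least one player. Highest of {13, 10} is 13.

13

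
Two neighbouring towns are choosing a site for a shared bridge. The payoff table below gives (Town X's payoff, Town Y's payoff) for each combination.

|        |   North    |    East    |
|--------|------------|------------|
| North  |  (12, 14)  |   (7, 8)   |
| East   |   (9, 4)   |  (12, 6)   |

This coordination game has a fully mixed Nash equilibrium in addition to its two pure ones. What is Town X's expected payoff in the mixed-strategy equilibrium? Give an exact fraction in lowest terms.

Town Y mixes with probability q on North, chosen so Town X is indifferent: 12q + 7(1−q) = 9q + 12(1−q) gives q = 5/8.
Town X's expected payoff (from either row, since indifferent) is 12·5/8 + 7·3/8 = 81/8.

81/8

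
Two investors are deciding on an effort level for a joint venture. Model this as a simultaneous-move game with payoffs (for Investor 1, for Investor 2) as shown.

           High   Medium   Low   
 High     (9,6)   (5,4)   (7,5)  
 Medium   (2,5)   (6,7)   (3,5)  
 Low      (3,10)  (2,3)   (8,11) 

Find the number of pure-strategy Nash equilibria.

3

Both High: Investor 1 gets 9 (best alternative 3); Investor 2 gets 6 (best alternative 5). Neither deviates — NE.
Both Medium: Investor 1 gets 6 (best alternative 5); Investor 2 gets 7 (best alternative 5). Neither deviates — NE.
Both Low: Investor 1 gets 8 (best alternative 7); Investor 2 gets 11 (best alternative 10). Neither deviates — NE.
(High, Medium) is not a NE: Investor 1 would switch to Medium (6 > 5).
No other cell survives both best-response checks, so there are 3 pure NE.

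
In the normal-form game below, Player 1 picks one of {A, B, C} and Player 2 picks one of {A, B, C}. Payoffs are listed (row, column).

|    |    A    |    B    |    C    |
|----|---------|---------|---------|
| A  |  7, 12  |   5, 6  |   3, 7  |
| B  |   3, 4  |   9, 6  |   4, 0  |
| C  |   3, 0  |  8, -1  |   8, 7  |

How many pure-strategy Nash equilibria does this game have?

3

Both A: Player 1 gets 7 (best alternative 3); Player 2 gets 12 (best alternative 7). Neither deviates — NE.
Both B: Player 1 gets 9 (best alternative 8); Player 2 gets 6 (best alternative 4). Neither deviates — NE.
Both C: Player 1 gets 8 (best alternative 4); Player 2 gets 7 (best alternative 0). Neither deviates — NE.
(C, A) is not a NE: Player 1 would switch to A (7 > 3).
No other cell survives both best-response checks, so there are 3 pure NE.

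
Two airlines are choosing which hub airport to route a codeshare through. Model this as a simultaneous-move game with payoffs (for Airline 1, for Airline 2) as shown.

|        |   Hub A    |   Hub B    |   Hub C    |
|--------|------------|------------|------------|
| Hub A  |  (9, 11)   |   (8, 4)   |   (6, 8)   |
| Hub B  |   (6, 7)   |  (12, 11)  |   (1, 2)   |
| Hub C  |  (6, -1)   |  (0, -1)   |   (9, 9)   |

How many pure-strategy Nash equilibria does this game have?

3

Both Hub A: Airline 1 gets 9 (best alternative 6); Airline 2 gets 11 (best alternative 8). Neither deviates — NE.
Both Hub B: Airline 1 gets 12 (best alternative 8); Airline 2 gets 11 (best alternative 7). Neither deviates — NE.
Both Hub C: Airline 1 gets 9 (best alternative 6); Airline 2 gets 9 (best alternative -1). Neither deviates — NE.
(Hub A, Hub B) is not a NE: Airline 1 would switch to Hub B (12 > 8).
No other cell survives both best-response checks, so there are 3 pure NE.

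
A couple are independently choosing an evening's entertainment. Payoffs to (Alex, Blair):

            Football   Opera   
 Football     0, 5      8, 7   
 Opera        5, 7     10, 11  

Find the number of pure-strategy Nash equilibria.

1

Both Opera: Alex gets 10 (best alternative 8); Blair gets 11 (best alternative 7). Neither deviates — NE.
Both Football is not a NE: Alex would switch to Opera (5 > 0).
No other cell survives both best-response checks, so there is 1 pure NE.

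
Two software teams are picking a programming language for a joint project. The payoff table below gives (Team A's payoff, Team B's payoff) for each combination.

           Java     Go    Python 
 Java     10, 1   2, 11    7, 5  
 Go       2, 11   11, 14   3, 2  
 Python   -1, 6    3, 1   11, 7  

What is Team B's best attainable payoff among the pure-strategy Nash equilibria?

14

Both Go is a pure NE (Team A: 11 ≥ 3; Team B: 14 ≥ 11). Team B gets 14.
Both Python is a pure NE (Team A: 11 ≥ 7; Team B: 7 ≥ 6). Team B gets 7.
Every other cell has a profitable deviation for at least one player. Highest of {14, 7} is 14.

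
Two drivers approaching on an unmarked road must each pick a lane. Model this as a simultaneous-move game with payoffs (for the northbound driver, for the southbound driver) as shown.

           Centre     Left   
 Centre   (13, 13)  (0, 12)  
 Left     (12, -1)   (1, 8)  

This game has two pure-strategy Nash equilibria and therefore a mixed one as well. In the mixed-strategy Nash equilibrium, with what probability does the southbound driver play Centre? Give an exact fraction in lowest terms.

The southbound driver's mix q on Centre must make the northbound driver indifferent between Centre and Left.
The northbound driver's payoff from Centre: 13q + 0(1−q). From Left: 12q + 1(1−q).
Set equal: 1q = 1(1−q) → q = 1/2.

1/2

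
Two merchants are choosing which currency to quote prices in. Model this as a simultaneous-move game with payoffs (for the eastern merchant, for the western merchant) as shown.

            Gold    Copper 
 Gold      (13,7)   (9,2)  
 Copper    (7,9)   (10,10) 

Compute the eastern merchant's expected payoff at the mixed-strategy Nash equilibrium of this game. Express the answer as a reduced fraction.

67/7

The western merchant mixes with probability q on Gold, chosen so the eastern merchant is indifferent: 13q + 9(1−q) = 7q + 10(1−q) gives q = 1/7.
The eastern merchant's expected payoff (from either row, since indifferent) is 13·1/7 + 9·6/7 = 67/7.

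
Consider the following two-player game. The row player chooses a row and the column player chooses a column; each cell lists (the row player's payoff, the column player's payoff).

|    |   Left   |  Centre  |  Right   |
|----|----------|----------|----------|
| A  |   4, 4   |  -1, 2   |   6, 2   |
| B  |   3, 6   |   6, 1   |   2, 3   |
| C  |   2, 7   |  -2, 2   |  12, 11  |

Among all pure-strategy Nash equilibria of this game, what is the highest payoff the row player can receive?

12

(A, Left) is a pure NE (the row player: 4 ≥ 3; the column player: 4 ≥ 2). The row player gets 4.
(C, Right) is a pure NE (the row player: 12 ≥ 6; the column player: 11 ≥ 7). The row player gets 12.
Every other cell has a profitable deviation for at least one player. Highest of {4, 12} is 12.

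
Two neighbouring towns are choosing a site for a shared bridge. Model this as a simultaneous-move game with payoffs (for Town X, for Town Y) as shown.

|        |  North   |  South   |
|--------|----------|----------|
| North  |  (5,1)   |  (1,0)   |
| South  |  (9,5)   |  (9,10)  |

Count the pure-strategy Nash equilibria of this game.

Both South: Town X gets 9 (best alternative 1); Town Y gets 10 (best alternative 5). Neither deviates — NE.
Both North is not a NE: Town X would switch to South (9 > 5).
No other cell survives both best-response checks, so there is 1 pure NE.

1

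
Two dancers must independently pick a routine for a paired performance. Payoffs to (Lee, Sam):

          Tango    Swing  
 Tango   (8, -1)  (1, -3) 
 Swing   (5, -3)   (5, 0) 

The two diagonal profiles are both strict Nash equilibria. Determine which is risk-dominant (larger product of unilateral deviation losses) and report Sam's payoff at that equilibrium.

At both Tango: Lee loses 8 − 5 = 3 by deviating; Sam loses -1 − (-3) = 2. Product = 3·2 = 6.
At both Swing: Lee loses 5 − 1 = 4 by deviating; Sam loses 0 − (-3) = 3. Product = 4·3 = 12.
12 > 6, so both Swing is risk-dominant. Sam's payoff there is 0.

0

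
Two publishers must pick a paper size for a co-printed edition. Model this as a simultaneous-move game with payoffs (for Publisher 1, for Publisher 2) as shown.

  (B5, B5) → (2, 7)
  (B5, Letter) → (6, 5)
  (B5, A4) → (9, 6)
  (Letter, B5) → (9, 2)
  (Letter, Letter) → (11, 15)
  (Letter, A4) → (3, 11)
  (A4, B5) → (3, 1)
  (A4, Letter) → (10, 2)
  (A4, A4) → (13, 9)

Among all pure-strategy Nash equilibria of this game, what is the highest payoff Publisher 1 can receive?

13

Both Letter is a pure NE (Publisher 1: 11 ≥ 10; Publisher 2: 15 ≥ 11). Publisher 1 gets 11.
Both A4 is a pure NE (Publisher 1: 13 ≥ 9; Publisher 2: 9 ≥ 2). Publisher 1 gets 13.
Every other cell has a profitable deviation for at least one player. Highest of {11, 13} is 13.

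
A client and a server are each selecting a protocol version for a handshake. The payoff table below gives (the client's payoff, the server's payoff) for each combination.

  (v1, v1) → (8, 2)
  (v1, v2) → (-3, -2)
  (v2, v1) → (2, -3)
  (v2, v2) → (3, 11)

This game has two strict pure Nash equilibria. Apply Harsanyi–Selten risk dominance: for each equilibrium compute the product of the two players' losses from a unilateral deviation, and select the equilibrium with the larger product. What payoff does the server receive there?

At both v1: the client loses 8 − 2 = 6 by deviating; the server loses 2 − (-2) = 4. Product = 6·4 = 24.
At both v2: the client loses 3 − (-3) = 6 by deviating; the server loses 11 − (-3) = 14. Product = 6·14 = 84.
84 > 24, so both v2 is risk-dominant. The server's payoff there is 11.

11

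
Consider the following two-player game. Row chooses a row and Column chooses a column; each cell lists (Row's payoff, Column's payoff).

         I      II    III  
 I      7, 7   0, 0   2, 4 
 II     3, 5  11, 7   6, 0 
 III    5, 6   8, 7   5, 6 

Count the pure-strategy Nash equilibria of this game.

2

Both I: Row gets 7 (best alternative 5); Column gets 7 (best alternative 4). Neither deviates — NE.
Both II: Row gets 11 (best alternative 8); Column gets 7 (best alternative 5). Neither deviates — NE.
Both III is not a NE: Row would switch to II (6 > 5).
No other cell survives both best-response checks, so there are 2 pure NE.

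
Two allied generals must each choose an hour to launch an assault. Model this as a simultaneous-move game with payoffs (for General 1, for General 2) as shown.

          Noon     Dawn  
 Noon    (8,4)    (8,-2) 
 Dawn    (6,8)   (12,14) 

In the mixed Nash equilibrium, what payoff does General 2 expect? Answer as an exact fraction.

General 1 mixes with probability p on Noon, chosen so General 2 is indifferent: 4p + 8(1−p) = (-2)p + 14(1−p) gives p = 1/2.
General 2's expected payoff is 4·1/2 + 8·1/2 = 6.

6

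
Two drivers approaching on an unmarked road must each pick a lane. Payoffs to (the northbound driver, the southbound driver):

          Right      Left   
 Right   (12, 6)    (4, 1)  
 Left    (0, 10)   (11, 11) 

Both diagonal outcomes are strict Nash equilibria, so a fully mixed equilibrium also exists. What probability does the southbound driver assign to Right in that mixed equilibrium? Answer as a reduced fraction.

The southbound driver's mix q on Right must make the northbound driver indifferent between Right and Left.
The northbound driver's payoff from Right: 12q + 4(1−q). From Left: 0q + 11(1−q).
Set equal: 12q = 7(1−q) → q = 7/19.

7/19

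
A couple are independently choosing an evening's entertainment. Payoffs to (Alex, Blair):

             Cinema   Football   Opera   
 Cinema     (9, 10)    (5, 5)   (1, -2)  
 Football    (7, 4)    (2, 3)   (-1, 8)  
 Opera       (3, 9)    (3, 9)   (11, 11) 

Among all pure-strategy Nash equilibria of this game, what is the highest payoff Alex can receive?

11

Both Cinema is a pure NE (Alex: 9 ≥ 7; Blair: 10 ≥ 5). Alex gets 9.
Both Opera is a pure NE (Alex: 11 ≥ 1; Blair: 11 ≥ 9). Alex gets 11.
Every other cell has a profitable deviation for at least one player. Highest of {9, 11} is 11.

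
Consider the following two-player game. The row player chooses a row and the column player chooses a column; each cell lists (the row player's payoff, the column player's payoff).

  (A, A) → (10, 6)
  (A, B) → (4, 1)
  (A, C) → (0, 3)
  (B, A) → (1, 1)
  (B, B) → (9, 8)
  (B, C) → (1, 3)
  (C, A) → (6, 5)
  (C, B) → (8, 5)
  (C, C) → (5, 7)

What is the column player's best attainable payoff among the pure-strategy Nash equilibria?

Both A is a pure NE (the row player: 10 ≥ 6; the column player: 6 ≥ 3). The column player gets 6.
Both B is a pure NE (the row player: 9 ≥ 8; the column player: 8 ≥ 3). The column player gets 8.
Both C is a pure NE (the row player: 5 ≥ 1; the column player: 7 ≥ 5). The column player gets 7.
Every other cell has a profitable deviation for at least one player. Highest of {6, 8, 7} is 8.

8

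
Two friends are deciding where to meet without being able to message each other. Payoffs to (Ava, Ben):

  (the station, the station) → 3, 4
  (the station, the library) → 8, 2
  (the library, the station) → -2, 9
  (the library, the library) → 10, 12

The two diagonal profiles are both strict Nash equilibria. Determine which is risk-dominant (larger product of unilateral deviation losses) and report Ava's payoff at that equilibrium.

3

At both the station: Ava loses 3 − (-2) = 5 by deviating; Ben loses 4 − 2 = 2. Product = 5·2 = 10.
At both the library: Ava loses 10 − 8 = 2 by deviating; Ben loses 12 − 9 = 3. Product = 2·3 = 6.
10 > 6, so both the station is risk-dominant. Ava's payoff there is 3.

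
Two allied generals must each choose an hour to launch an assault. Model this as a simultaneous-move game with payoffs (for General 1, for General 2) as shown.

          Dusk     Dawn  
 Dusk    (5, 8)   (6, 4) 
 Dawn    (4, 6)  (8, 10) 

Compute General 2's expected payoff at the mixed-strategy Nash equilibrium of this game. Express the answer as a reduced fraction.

7

General 1 mixes with probability p on Dusk, chosen so General 2 is indifferent: 8p + 6(1−p) = 4p + 10(1−p) gives p = 1/2.
General 2's expected payoff is 8·1/2 + 6·1/2 = 7.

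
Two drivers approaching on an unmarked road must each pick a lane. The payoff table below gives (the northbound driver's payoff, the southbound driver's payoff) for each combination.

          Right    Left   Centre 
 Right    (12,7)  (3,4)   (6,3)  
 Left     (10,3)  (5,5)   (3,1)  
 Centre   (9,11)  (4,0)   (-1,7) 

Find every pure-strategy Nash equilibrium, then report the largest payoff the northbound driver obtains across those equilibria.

12

Both Right is a pure NE (the northbound driver: 12 ≥ 10; the southbound driver: 7 ≥ 4). The northbound driver gets 12.
Both Left is a pure NE (the northbound driver: 5 ≥ 4; the southbound driver: 5 ≥ 3). The northbound driver gets 5.
Every other cell has a profitable deviation for at least one player. Highest of {12, 5} is 12.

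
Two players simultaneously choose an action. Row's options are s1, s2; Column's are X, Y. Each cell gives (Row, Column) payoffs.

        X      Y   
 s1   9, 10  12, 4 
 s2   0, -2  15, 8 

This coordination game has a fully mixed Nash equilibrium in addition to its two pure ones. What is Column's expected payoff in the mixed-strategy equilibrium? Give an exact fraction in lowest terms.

Row mixes with probability p on s1, chosen so Column is indifferent: 10p + (-2)(1−p) = 4p + 8(1−p) gives p = 5/8.
Column's expected payoff is 10·5/8 + (-2)·3/8 = 11/2.

11/2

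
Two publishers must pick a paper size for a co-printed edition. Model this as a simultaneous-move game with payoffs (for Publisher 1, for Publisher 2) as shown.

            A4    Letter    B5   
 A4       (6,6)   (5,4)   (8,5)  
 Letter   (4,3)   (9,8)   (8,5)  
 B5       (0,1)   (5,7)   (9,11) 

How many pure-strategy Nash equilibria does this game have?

Both A4: Publisher 1 gets 6 (best alternative 4); Publisher 2 gets 6 (best alternative 5). Neither deviates — NE.
Both Letter: Publisher 1 gets 9 (best alternative 5); Publisher 2 gets 8 (best alternative 5). Neither deviates — NE.
Both B5: Publisher 1 gets 9 (best alternative 8); Publisher 2 gets 11 (best alternative 7). Neither deviates — NE.
(A4, B5) is not a NE: Publisher 1 would switch to B5 (9 > 8).
No other cell survives both best-response checks, so there are 3 pure NE.

3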